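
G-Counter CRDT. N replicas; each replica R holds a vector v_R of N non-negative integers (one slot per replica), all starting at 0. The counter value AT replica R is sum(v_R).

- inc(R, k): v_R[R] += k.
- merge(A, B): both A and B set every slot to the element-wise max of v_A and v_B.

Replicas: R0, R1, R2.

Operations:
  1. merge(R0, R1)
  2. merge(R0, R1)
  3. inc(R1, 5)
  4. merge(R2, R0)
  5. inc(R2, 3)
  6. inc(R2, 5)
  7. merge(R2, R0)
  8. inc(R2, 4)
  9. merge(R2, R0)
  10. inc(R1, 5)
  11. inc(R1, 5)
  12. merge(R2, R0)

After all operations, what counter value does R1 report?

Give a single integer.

Answer: 15

Derivation:
Op 1: merge R0<->R1 -> R0=(0,0,0) R1=(0,0,0)
Op 2: merge R0<->R1 -> R0=(0,0,0) R1=(0,0,0)
Op 3: inc R1 by 5 -> R1=(0,5,0) value=5
Op 4: merge R2<->R0 -> R2=(0,0,0) R0=(0,0,0)
Op 5: inc R2 by 3 -> R2=(0,0,3) value=3
Op 6: inc R2 by 5 -> R2=(0,0,8) value=8
Op 7: merge R2<->R0 -> R2=(0,0,8) R0=(0,0,8)
Op 8: inc R2 by 4 -> R2=(0,0,12) value=12
Op 9: merge R2<->R0 -> R2=(0,0,12) R0=(0,0,12)
Op 10: inc R1 by 5 -> R1=(0,10,0) value=10
Op 11: inc R1 by 5 -> R1=(0,15,0) value=15
Op 12: merge R2<->R0 -> R2=(0,0,12) R0=(0,0,12)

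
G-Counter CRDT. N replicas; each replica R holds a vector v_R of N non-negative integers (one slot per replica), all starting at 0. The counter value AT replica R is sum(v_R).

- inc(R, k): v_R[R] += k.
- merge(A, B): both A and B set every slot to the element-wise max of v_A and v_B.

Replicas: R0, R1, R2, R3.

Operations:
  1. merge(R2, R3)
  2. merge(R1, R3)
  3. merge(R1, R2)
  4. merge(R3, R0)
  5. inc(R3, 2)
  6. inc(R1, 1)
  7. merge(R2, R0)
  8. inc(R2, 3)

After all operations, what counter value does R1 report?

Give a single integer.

Op 1: merge R2<->R3 -> R2=(0,0,0,0) R3=(0,0,0,0)
Op 2: merge R1<->R3 -> R1=(0,0,0,0) R3=(0,0,0,0)
Op 3: merge R1<->R2 -> R1=(0,0,0,0) R2=(0,0,0,0)
Op 4: merge R3<->R0 -> R3=(0,0,0,0) R0=(0,0,0,0)
Op 5: inc R3 by 2 -> R3=(0,0,0,2) value=2
Op 6: inc R1 by 1 -> R1=(0,1,0,0) value=1
Op 7: merge R2<->R0 -> R2=(0,0,0,0) R0=(0,0,0,0)
Op 8: inc R2 by 3 -> R2=(0,0,3,0) value=3

Answer: 1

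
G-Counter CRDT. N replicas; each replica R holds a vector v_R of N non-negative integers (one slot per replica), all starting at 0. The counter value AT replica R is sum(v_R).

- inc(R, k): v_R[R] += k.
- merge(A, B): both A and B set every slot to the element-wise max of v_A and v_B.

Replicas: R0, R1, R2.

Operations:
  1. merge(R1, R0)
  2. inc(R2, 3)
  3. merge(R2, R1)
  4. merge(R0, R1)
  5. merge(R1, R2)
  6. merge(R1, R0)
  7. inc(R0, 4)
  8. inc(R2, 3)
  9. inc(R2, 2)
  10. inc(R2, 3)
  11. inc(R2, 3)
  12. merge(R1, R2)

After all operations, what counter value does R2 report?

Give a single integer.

Answer: 14

Derivation:
Op 1: merge R1<->R0 -> R1=(0,0,0) R0=(0,0,0)
Op 2: inc R2 by 3 -> R2=(0,0,3) value=3
Op 3: merge R2<->R1 -> R2=(0,0,3) R1=(0,0,3)
Op 4: merge R0<->R1 -> R0=(0,0,3) R1=(0,0,3)
Op 5: merge R1<->R2 -> R1=(0,0,3) R2=(0,0,3)
Op 6: merge R1<->R0 -> R1=(0,0,3) R0=(0,0,3)
Op 7: inc R0 by 4 -> R0=(4,0,3) value=7
Op 8: inc R2 by 3 -> R2=(0,0,6) value=6
Op 9: inc R2 by 2 -> R2=(0,0,8) value=8
Op 10: inc R2 by 3 -> R2=(0,0,11) value=11
Op 11: inc R2 by 3 -> R2=(0,0,14) value=14
Op 12: merge R1<->R2 -> R1=(0,0,14) R2=(0,0,14)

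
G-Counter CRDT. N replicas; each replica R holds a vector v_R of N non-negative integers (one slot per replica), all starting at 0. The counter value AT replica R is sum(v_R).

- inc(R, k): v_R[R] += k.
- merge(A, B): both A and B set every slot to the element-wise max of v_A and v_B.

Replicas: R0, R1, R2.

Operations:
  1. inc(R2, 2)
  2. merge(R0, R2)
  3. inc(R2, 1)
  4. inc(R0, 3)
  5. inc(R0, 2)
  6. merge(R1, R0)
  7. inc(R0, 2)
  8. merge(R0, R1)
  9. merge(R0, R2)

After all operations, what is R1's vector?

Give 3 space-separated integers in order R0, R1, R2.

Op 1: inc R2 by 2 -> R2=(0,0,2) value=2
Op 2: merge R0<->R2 -> R0=(0,0,2) R2=(0,0,2)
Op 3: inc R2 by 1 -> R2=(0,0,3) value=3
Op 4: inc R0 by 3 -> R0=(3,0,2) value=5
Op 5: inc R0 by 2 -> R0=(5,0,2) value=7
Op 6: merge R1<->R0 -> R1=(5,0,2) R0=(5,0,2)
Op 7: inc R0 by 2 -> R0=(7,0,2) value=9
Op 8: merge R0<->R1 -> R0=(7,0,2) R1=(7,0,2)
Op 9: merge R0<->R2 -> R0=(7,0,3) R2=(7,0,3)

Answer: 7 0 2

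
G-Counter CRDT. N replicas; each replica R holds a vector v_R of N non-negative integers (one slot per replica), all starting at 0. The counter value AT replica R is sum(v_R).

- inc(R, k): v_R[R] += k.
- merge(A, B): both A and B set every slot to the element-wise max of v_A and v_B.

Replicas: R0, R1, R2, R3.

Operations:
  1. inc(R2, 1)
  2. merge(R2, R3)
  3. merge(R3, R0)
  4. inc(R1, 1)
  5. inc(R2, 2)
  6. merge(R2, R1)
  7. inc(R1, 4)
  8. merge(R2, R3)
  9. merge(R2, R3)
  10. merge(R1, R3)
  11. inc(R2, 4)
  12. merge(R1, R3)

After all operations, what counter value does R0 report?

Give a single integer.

Answer: 1

Derivation:
Op 1: inc R2 by 1 -> R2=(0,0,1,0) value=1
Op 2: merge R2<->R3 -> R2=(0,0,1,0) R3=(0,0,1,0)
Op 3: merge R3<->R0 -> R3=(0,0,1,0) R0=(0,0,1,0)
Op 4: inc R1 by 1 -> R1=(0,1,0,0) value=1
Op 5: inc R2 by 2 -> R2=(0,0,3,0) value=3
Op 6: merge R2<->R1 -> R2=(0,1,3,0) R1=(0,1,3,0)
Op 7: inc R1 by 4 -> R1=(0,5,3,0) value=8
Op 8: merge R2<->R3 -> R2=(0,1,3,0) R3=(0,1,3,0)
Op 9: merge R2<->R3 -> R2=(0,1,3,0) R3=(0,1,3,0)
Op 10: merge R1<->R3 -> R1=(0,5,3,0) R3=(0,5,3,0)
Op 11: inc R2 by 4 -> R2=(0,1,7,0) value=8
Op 12: merge R1<->R3 -> R1=(0,5,3,0) R3=(0,5,3,0)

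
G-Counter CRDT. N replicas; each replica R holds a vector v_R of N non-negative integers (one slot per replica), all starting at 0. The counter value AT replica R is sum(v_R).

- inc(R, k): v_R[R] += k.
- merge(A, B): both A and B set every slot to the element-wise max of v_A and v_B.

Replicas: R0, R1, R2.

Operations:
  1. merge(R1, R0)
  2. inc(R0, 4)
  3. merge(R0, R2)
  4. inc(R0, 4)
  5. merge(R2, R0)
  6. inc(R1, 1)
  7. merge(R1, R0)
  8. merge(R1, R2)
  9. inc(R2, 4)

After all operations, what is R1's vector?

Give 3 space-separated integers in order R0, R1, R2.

Answer: 8 1 0

Derivation:
Op 1: merge R1<->R0 -> R1=(0,0,0) R0=(0,0,0)
Op 2: inc R0 by 4 -> R0=(4,0,0) value=4
Op 3: merge R0<->R2 -> R0=(4,0,0) R2=(4,0,0)
Op 4: inc R0 by 4 -> R0=(8,0,0) value=8
Op 5: merge R2<->R0 -> R2=(8,0,0) R0=(8,0,0)
Op 6: inc R1 by 1 -> R1=(0,1,0) value=1
Op 7: merge R1<->R0 -> R1=(8,1,0) R0=(8,1,0)
Op 8: merge R1<->R2 -> R1=(8,1,0) R2=(8,1,0)
Op 9: inc R2 by 4 -> R2=(8,1,4) value=13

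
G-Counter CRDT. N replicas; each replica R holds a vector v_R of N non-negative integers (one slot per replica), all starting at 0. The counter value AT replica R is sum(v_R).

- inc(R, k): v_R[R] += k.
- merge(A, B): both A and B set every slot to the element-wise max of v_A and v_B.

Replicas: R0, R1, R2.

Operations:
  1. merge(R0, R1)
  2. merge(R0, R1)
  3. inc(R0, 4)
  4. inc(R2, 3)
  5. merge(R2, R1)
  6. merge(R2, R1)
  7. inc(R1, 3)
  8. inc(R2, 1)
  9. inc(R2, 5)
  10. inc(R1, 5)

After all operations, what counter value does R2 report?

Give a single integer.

Answer: 9

Derivation:
Op 1: merge R0<->R1 -> R0=(0,0,0) R1=(0,0,0)
Op 2: merge R0<->R1 -> R0=(0,0,0) R1=(0,0,0)
Op 3: inc R0 by 4 -> R0=(4,0,0) value=4
Op 4: inc R2 by 3 -> R2=(0,0,3) value=3
Op 5: merge R2<->R1 -> R2=(0,0,3) R1=(0,0,3)
Op 6: merge R2<->R1 -> R2=(0,0,3) R1=(0,0,3)
Op 7: inc R1 by 3 -> R1=(0,3,3) value=6
Op 8: inc R2 by 1 -> R2=(0,0,4) value=4
Op 9: inc R2 by 5 -> R2=(0,0,9) value=9
Op 10: inc R1 by 5 -> R1=(0,8,3) value=11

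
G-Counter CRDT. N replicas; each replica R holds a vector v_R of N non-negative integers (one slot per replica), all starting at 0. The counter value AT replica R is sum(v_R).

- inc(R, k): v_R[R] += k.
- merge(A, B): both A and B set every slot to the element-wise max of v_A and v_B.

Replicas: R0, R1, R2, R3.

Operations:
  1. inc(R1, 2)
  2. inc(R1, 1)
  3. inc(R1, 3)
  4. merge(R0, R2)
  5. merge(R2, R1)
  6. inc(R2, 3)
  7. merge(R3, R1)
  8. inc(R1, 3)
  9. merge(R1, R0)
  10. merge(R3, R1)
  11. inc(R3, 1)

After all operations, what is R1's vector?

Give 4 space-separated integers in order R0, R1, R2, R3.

Op 1: inc R1 by 2 -> R1=(0,2,0,0) value=2
Op 2: inc R1 by 1 -> R1=(0,3,0,0) value=3
Op 3: inc R1 by 3 -> R1=(0,6,0,0) value=6
Op 4: merge R0<->R2 -> R0=(0,0,0,0) R2=(0,0,0,0)
Op 5: merge R2<->R1 -> R2=(0,6,0,0) R1=(0,6,0,0)
Op 6: inc R2 by 3 -> R2=(0,6,3,0) value=9
Op 7: merge R3<->R1 -> R3=(0,6,0,0) R1=(0,6,0,0)
Op 8: inc R1 by 3 -> R1=(0,9,0,0) value=9
Op 9: merge R1<->R0 -> R1=(0,9,0,0) R0=(0,9,0,0)
Op 10: merge R3<->R1 -> R3=(0,9,0,0) R1=(0,9,0,0)
Op 11: inc R3 by 1 -> R3=(0,9,0,1) value=10

Answer: 0 9 0 0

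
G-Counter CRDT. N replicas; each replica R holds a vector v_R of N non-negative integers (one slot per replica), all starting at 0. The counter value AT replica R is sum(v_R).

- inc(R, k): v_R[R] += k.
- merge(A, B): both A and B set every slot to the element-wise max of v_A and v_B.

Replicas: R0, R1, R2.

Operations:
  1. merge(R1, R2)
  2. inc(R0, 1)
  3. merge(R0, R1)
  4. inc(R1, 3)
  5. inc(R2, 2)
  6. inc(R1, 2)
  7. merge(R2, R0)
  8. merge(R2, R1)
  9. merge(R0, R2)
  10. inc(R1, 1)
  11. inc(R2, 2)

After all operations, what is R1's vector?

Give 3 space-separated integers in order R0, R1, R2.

Answer: 1 6 2

Derivation:
Op 1: merge R1<->R2 -> R1=(0,0,0) R2=(0,0,0)
Op 2: inc R0 by 1 -> R0=(1,0,0) value=1
Op 3: merge R0<->R1 -> R0=(1,0,0) R1=(1,0,0)
Op 4: inc R1 by 3 -> R1=(1,3,0) value=4
Op 5: inc R2 by 2 -> R2=(0,0,2) value=2
Op 6: inc R1 by 2 -> R1=(1,5,0) value=6
Op 7: merge R2<->R0 -> R2=(1,0,2) R0=(1,0,2)
Op 8: merge R2<->R1 -> R2=(1,5,2) R1=(1,5,2)
Op 9: merge R0<->R2 -> R0=(1,5,2) R2=(1,5,2)
Op 10: inc R1 by 1 -> R1=(1,6,2) value=9
Op 11: inc R2 by 2 -> R2=(1,5,4) value=10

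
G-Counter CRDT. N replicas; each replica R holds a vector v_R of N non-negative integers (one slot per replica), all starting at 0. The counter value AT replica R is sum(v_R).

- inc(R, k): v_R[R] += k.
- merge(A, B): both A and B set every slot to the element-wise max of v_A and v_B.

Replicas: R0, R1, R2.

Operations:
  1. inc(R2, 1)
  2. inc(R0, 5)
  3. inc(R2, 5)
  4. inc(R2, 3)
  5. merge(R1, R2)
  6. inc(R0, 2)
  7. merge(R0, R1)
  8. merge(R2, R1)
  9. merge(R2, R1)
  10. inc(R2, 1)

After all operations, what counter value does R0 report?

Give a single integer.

Answer: 16

Derivation:
Op 1: inc R2 by 1 -> R2=(0,0,1) value=1
Op 2: inc R0 by 5 -> R0=(5,0,0) value=5
Op 3: inc R2 by 5 -> R2=(0,0,6) value=6
Op 4: inc R2 by 3 -> R2=(0,0,9) value=9
Op 5: merge R1<->R2 -> R1=(0,0,9) R2=(0,0,9)
Op 6: inc R0 by 2 -> R0=(7,0,0) value=7
Op 7: merge R0<->R1 -> R0=(7,0,9) R1=(7,0,9)
Op 8: merge R2<->R1 -> R2=(7,0,9) R1=(7,0,9)
Op 9: merge R2<->R1 -> R2=(7,0,9) R1=(7,0,9)
Op 10: inc R2 by 1 -> R2=(7,0,10) value=17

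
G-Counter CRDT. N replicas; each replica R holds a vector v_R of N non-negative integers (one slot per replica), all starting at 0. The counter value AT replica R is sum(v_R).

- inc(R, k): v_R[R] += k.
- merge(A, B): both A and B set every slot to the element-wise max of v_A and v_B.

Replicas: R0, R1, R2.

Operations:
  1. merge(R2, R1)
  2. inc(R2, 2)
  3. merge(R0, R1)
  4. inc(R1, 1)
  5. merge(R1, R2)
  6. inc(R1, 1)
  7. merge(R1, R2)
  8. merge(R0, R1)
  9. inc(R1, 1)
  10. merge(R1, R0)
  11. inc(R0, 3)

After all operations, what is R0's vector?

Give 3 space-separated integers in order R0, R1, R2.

Answer: 3 3 2

Derivation:
Op 1: merge R2<->R1 -> R2=(0,0,0) R1=(0,0,0)
Op 2: inc R2 by 2 -> R2=(0,0,2) value=2
Op 3: merge R0<->R1 -> R0=(0,0,0) R1=(0,0,0)
Op 4: inc R1 by 1 -> R1=(0,1,0) value=1
Op 5: merge R1<->R2 -> R1=(0,1,2) R2=(0,1,2)
Op 6: inc R1 by 1 -> R1=(0,2,2) value=4
Op 7: merge R1<->R2 -> R1=(0,2,2) R2=(0,2,2)
Op 8: merge R0<->R1 -> R0=(0,2,2) R1=(0,2,2)
Op 9: inc R1 by 1 -> R1=(0,3,2) value=5
Op 10: merge R1<->R0 -> R1=(0,3,2) R0=(0,3,2)
Op 11: inc R0 by 3 -> R0=(3,3,2) value=8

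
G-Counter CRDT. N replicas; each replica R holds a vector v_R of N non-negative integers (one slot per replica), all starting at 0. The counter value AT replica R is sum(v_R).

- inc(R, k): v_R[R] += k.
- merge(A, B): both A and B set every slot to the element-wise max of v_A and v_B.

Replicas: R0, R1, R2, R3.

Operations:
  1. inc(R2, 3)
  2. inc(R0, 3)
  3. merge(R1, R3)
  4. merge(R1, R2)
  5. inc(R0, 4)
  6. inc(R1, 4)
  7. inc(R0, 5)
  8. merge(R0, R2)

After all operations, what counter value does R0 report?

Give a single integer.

Op 1: inc R2 by 3 -> R2=(0,0,3,0) value=3
Op 2: inc R0 by 3 -> R0=(3,0,0,0) value=3
Op 3: merge R1<->R3 -> R1=(0,0,0,0) R3=(0,0,0,0)
Op 4: merge R1<->R2 -> R1=(0,0,3,0) R2=(0,0,3,0)
Op 5: inc R0 by 4 -> R0=(7,0,0,0) value=7
Op 6: inc R1 by 4 -> R1=(0,4,3,0) value=7
Op 7: inc R0 by 5 -> R0=(12,0,0,0) value=12
Op 8: merge R0<->R2 -> R0=(12,0,3,0) R2=(12,0,3,0)

Answer: 15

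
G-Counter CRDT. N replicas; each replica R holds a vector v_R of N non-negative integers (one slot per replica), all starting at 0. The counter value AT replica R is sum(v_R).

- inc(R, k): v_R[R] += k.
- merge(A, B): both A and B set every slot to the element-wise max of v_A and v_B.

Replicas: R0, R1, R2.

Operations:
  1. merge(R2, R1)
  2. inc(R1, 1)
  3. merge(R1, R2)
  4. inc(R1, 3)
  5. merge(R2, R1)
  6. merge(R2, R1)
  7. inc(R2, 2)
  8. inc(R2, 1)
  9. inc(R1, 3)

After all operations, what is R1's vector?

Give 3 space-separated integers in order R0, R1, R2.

Answer: 0 7 0

Derivation:
Op 1: merge R2<->R1 -> R2=(0,0,0) R1=(0,0,0)
Op 2: inc R1 by 1 -> R1=(0,1,0) value=1
Op 3: merge R1<->R2 -> R1=(0,1,0) R2=(0,1,0)
Op 4: inc R1 by 3 -> R1=(0,4,0) value=4
Op 5: merge R2<->R1 -> R2=(0,4,0) R1=(0,4,0)
Op 6: merge R2<->R1 -> R2=(0,4,0) R1=(0,4,0)
Op 7: inc R2 by 2 -> R2=(0,4,2) value=6
Op 8: inc R2 by 1 -> R2=(0,4,3) value=7
Op 9: inc R1 by 3 -> R1=(0,7,0) value=7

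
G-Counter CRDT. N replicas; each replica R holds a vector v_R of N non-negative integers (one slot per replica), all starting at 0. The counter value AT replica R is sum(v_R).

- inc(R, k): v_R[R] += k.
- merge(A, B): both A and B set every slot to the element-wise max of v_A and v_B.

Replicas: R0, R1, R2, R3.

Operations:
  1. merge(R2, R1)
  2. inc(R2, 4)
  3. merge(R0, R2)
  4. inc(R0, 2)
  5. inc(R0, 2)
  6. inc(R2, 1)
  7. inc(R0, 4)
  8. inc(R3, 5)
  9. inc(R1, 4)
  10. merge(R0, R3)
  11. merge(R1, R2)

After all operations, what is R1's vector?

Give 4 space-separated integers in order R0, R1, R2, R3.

Answer: 0 4 5 0

Derivation:
Op 1: merge R2<->R1 -> R2=(0,0,0,0) R1=(0,0,0,0)
Op 2: inc R2 by 4 -> R2=(0,0,4,0) value=4
Op 3: merge R0<->R2 -> R0=(0,0,4,0) R2=(0,0,4,0)
Op 4: inc R0 by 2 -> R0=(2,0,4,0) value=6
Op 5: inc R0 by 2 -> R0=(4,0,4,0) value=8
Op 6: inc R2 by 1 -> R2=(0,0,5,0) value=5
Op 7: inc R0 by 4 -> R0=(8,0,4,0) value=12
Op 8: inc R3 by 5 -> R3=(0,0,0,5) value=5
Op 9: inc R1 by 4 -> R1=(0,4,0,0) value=4
Op 10: merge R0<->R3 -> R0=(8,0,4,5) R3=(8,0,4,5)
Op 11: merge R1<->R2 -> R1=(0,4,5,0) R2=(0,4,5,0)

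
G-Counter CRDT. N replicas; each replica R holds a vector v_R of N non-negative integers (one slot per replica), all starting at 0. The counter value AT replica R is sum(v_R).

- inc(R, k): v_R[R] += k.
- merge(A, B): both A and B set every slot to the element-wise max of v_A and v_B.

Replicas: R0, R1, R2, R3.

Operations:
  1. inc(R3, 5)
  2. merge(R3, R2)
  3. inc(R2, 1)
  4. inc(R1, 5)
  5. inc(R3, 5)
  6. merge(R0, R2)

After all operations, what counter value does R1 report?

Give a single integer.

Op 1: inc R3 by 5 -> R3=(0,0,0,5) value=5
Op 2: merge R3<->R2 -> R3=(0,0,0,5) R2=(0,0,0,5)
Op 3: inc R2 by 1 -> R2=(0,0,1,5) value=6
Op 4: inc R1 by 5 -> R1=(0,5,0,0) value=5
Op 5: inc R3 by 5 -> R3=(0,0,0,10) value=10
Op 6: merge R0<->R2 -> R0=(0,0,1,5) R2=(0,0,1,5)

Answer: 5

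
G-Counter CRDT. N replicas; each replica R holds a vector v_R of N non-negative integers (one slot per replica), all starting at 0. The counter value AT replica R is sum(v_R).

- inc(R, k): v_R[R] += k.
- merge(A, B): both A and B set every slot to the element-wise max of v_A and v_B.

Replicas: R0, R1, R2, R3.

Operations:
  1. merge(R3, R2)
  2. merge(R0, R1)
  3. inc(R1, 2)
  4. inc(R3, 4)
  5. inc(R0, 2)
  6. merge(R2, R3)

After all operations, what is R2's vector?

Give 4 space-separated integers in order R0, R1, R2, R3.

Answer: 0 0 0 4

Derivation:
Op 1: merge R3<->R2 -> R3=(0,0,0,0) R2=(0,0,0,0)
Op 2: merge R0<->R1 -> R0=(0,0,0,0) R1=(0,0,0,0)
Op 3: inc R1 by 2 -> R1=(0,2,0,0) value=2
Op 4: inc R3 by 4 -> R3=(0,0,0,4) value=4
Op 5: inc R0 by 2 -> R0=(2,0,0,0) value=2
Op 6: merge R2<->R3 -> R2=(0,0,0,4) R3=(0,0,0,4)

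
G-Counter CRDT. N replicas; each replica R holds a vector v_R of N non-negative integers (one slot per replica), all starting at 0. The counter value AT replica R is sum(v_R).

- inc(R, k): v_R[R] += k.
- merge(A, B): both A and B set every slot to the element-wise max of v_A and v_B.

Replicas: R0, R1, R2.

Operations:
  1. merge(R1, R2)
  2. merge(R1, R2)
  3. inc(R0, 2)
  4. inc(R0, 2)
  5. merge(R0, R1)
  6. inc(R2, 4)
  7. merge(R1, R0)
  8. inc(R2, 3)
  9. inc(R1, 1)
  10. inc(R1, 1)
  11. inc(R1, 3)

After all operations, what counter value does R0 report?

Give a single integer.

Op 1: merge R1<->R2 -> R1=(0,0,0) R2=(0,0,0)
Op 2: merge R1<->R2 -> R1=(0,0,0) R2=(0,0,0)
Op 3: inc R0 by 2 -> R0=(2,0,0) value=2
Op 4: inc R0 by 2 -> R0=(4,0,0) value=4
Op 5: merge R0<->R1 -> R0=(4,0,0) R1=(4,0,0)
Op 6: inc R2 by 4 -> R2=(0,0,4) value=4
Op 7: merge R1<->R0 -> R1=(4,0,0) R0=(4,0,0)
Op 8: inc R2 by 3 -> R2=(0,0,7) value=7
Op 9: inc R1 by 1 -> R1=(4,1,0) value=5
Op 10: inc R1 by 1 -> R1=(4,2,0) value=6
Op 11: inc R1 by 3 -> R1=(4,5,0) value=9

Answer: 4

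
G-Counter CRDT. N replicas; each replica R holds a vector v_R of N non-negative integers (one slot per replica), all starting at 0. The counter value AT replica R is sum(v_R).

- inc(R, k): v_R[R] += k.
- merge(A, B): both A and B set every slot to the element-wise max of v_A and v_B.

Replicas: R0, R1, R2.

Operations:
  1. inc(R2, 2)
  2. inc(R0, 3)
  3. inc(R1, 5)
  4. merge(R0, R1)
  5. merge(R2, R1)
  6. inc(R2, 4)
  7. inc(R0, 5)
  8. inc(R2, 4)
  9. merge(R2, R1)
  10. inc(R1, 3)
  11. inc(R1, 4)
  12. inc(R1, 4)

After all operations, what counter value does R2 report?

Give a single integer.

Answer: 18

Derivation:
Op 1: inc R2 by 2 -> R2=(0,0,2) value=2
Op 2: inc R0 by 3 -> R0=(3,0,0) value=3
Op 3: inc R1 by 5 -> R1=(0,5,0) value=5
Op 4: merge R0<->R1 -> R0=(3,5,0) R1=(3,5,0)
Op 5: merge R2<->R1 -> R2=(3,5,2) R1=(3,5,2)
Op 6: inc R2 by 4 -> R2=(3,5,6) value=14
Op 7: inc R0 by 5 -> R0=(8,5,0) value=13
Op 8: inc R2 by 4 -> R2=(3,5,10) value=18
Op 9: merge R2<->R1 -> R2=(3,5,10) R1=(3,5,10)
Op 10: inc R1 by 3 -> R1=(3,8,10) value=21
Op 11: inc R1 by 4 -> R1=(3,12,10) value=25
Op 12: inc R1 by 4 -> R1=(3,16,10) value=29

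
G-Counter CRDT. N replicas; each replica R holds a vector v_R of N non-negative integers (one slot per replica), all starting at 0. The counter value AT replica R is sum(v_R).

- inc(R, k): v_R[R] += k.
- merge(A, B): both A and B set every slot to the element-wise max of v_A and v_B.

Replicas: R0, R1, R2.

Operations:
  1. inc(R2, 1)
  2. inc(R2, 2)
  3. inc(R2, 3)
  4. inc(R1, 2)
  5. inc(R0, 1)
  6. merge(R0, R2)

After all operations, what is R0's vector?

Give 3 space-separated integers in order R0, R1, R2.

Answer: 1 0 6

Derivation:
Op 1: inc R2 by 1 -> R2=(0,0,1) value=1
Op 2: inc R2 by 2 -> R2=(0,0,3) value=3
Op 3: inc R2 by 3 -> R2=(0,0,6) value=6
Op 4: inc R1 by 2 -> R1=(0,2,0) value=2
Op 5: inc R0 by 1 -> R0=(1,0,0) value=1
Op 6: merge R0<->R2 -> R0=(1,0,6) R2=(1,0,6)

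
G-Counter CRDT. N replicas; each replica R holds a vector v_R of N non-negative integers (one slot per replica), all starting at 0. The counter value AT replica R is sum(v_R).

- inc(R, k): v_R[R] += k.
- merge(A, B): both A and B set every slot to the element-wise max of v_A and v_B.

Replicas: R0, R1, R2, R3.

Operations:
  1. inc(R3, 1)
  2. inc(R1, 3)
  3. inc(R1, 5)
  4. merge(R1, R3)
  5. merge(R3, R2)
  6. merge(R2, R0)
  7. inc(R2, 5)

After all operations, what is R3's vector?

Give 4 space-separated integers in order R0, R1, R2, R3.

Answer: 0 8 0 1

Derivation:
Op 1: inc R3 by 1 -> R3=(0,0,0,1) value=1
Op 2: inc R1 by 3 -> R1=(0,3,0,0) value=3
Op 3: inc R1 by 5 -> R1=(0,8,0,0) value=8
Op 4: merge R1<->R3 -> R1=(0,8,0,1) R3=(0,8,0,1)
Op 5: merge R3<->R2 -> R3=(0,8,0,1) R2=(0,8,0,1)
Op 6: merge R2<->R0 -> R2=(0,8,0,1) R0=(0,8,0,1)
Op 7: inc R2 by 5 -> R2=(0,8,5,1) value=14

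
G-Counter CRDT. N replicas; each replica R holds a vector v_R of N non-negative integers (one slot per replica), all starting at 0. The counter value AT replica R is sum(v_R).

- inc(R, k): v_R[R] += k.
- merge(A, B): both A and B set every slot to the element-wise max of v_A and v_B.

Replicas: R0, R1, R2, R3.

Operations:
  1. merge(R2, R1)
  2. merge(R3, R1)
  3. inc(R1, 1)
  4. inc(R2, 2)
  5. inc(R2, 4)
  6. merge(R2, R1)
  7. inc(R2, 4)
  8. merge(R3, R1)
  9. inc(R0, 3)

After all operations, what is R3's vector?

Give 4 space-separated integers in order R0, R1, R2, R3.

Answer: 0 1 6 0

Derivation:
Op 1: merge R2<->R1 -> R2=(0,0,0,0) R1=(0,0,0,0)
Op 2: merge R3<->R1 -> R3=(0,0,0,0) R1=(0,0,0,0)
Op 3: inc R1 by 1 -> R1=(0,1,0,0) value=1
Op 4: inc R2 by 2 -> R2=(0,0,2,0) value=2
Op 5: inc R2 by 4 -> R2=(0,0,6,0) value=6
Op 6: merge R2<->R1 -> R2=(0,1,6,0) R1=(0,1,6,0)
Op 7: inc R2 by 4 -> R2=(0,1,10,0) value=11
Op 8: merge R3<->R1 -> R3=(0,1,6,0) R1=(0,1,6,0)
Op 9: inc R0 by 3 -> R0=(3,0,0,0) value=3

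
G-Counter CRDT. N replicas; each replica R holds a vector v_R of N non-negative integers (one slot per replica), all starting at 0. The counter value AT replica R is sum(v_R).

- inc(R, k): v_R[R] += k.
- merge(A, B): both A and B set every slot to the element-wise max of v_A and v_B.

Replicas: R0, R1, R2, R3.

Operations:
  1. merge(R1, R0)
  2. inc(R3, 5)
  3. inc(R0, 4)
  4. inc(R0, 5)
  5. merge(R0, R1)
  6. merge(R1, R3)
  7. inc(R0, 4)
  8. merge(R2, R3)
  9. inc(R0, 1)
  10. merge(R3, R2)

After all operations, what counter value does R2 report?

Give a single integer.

Op 1: merge R1<->R0 -> R1=(0,0,0,0) R0=(0,0,0,0)
Op 2: inc R3 by 5 -> R3=(0,0,0,5) value=5
Op 3: inc R0 by 4 -> R0=(4,0,0,0) value=4
Op 4: inc R0 by 5 -> R0=(9,0,0,0) value=9
Op 5: merge R0<->R1 -> R0=(9,0,0,0) R1=(9,0,0,0)
Op 6: merge R1<->R3 -> R1=(9,0,0,5) R3=(9,0,0,5)
Op 7: inc R0 by 4 -> R0=(13,0,0,0) value=13
Op 8: merge R2<->R3 -> R2=(9,0,0,5) R3=(9,0,0,5)
Op 9: inc R0 by 1 -> R0=(14,0,0,0) value=14
Op 10: merge R3<->R2 -> R3=(9,0,0,5) R2=(9,0,0,5)

Answer: 14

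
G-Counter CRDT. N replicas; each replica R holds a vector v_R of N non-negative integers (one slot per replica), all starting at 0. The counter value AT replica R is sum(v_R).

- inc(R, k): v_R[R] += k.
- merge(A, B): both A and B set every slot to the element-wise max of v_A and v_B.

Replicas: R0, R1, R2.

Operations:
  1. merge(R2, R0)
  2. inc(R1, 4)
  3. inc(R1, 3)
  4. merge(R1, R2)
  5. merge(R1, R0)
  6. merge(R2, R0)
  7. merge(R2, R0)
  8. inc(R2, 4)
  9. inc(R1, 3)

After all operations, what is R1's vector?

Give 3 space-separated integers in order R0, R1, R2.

Op 1: merge R2<->R0 -> R2=(0,0,0) R0=(0,0,0)
Op 2: inc R1 by 4 -> R1=(0,4,0) value=4
Op 3: inc R1 by 3 -> R1=(0,7,0) value=7
Op 4: merge R1<->R2 -> R1=(0,7,0) R2=(0,7,0)
Op 5: merge R1<->R0 -> R1=(0,7,0) R0=(0,7,0)
Op 6: merge R2<->R0 -> R2=(0,7,0) R0=(0,7,0)
Op 7: merge R2<->R0 -> R2=(0,7,0) R0=(0,7,0)
Op 8: inc R2 by 4 -> R2=(0,7,4) value=11
Op 9: inc R1 by 3 -> R1=(0,10,0) value=10

Answer: 0 10 0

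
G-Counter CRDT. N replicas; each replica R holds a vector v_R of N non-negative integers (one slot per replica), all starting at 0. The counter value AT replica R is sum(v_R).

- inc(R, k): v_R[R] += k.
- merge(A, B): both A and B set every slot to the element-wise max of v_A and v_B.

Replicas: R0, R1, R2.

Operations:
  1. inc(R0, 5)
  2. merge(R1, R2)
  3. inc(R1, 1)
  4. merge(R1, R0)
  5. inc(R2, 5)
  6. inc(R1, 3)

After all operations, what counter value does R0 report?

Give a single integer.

Op 1: inc R0 by 5 -> R0=(5,0,0) value=5
Op 2: merge R1<->R2 -> R1=(0,0,0) R2=(0,0,0)
Op 3: inc R1 by 1 -> R1=(0,1,0) value=1
Op 4: merge R1<->R0 -> R1=(5,1,0) R0=(5,1,0)
Op 5: inc R2 by 5 -> R2=(0,0,5) value=5
Op 6: inc R1 by 3 -> R1=(5,4,0) value=9

Answer: 6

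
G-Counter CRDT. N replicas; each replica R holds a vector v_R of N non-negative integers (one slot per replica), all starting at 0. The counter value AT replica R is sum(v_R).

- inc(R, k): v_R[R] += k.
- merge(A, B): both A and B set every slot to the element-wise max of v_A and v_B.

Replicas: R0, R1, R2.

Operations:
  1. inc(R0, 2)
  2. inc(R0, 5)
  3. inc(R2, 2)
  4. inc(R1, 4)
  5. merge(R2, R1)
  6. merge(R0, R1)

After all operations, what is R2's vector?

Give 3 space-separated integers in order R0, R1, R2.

Answer: 0 4 2

Derivation:
Op 1: inc R0 by 2 -> R0=(2,0,0) value=2
Op 2: inc R0 by 5 -> R0=(7,0,0) value=7
Op 3: inc R2 by 2 -> R2=(0,0,2) value=2
Op 4: inc R1 by 4 -> R1=(0,4,0) value=4
Op 5: merge R2<->R1 -> R2=(0,4,2) R1=(0,4,2)
Op 6: merge R0<->R1 -> R0=(7,4,2) R1=(7,4,2)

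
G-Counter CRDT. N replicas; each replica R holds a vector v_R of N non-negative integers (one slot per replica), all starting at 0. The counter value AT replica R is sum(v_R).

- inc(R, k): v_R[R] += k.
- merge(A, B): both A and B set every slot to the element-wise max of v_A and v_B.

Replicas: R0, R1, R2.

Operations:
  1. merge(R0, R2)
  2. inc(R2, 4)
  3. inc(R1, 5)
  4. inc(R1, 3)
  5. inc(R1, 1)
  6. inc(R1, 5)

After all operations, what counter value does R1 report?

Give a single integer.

Answer: 14

Derivation:
Op 1: merge R0<->R2 -> R0=(0,0,0) R2=(0,0,0)
Op 2: inc R2 by 4 -> R2=(0,0,4) value=4
Op 3: inc R1 by 5 -> R1=(0,5,0) value=5
Op 4: inc R1 by 3 -> R1=(0,8,0) value=8
Op 5: inc R1 by 1 -> R1=(0,9,0) value=9
Op 6: inc R1 by 5 -> R1=(0,14,0) value=14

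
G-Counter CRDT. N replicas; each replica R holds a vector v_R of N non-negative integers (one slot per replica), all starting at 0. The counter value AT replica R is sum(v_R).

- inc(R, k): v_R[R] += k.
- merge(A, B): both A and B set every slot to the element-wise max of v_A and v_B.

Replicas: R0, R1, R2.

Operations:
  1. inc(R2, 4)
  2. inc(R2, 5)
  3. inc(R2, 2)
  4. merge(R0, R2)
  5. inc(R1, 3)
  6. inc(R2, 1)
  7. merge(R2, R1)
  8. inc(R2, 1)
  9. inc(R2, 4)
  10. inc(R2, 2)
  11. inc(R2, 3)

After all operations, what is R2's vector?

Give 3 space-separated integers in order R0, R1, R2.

Answer: 0 3 22

Derivation:
Op 1: inc R2 by 4 -> R2=(0,0,4) value=4
Op 2: inc R2 by 5 -> R2=(0,0,9) value=9
Op 3: inc R2 by 2 -> R2=(0,0,11) value=11
Op 4: merge R0<->R2 -> R0=(0,0,11) R2=(0,0,11)
Op 5: inc R1 by 3 -> R1=(0,3,0) value=3
Op 6: inc R2 by 1 -> R2=(0,0,12) value=12
Op 7: merge R2<->R1 -> R2=(0,3,12) R1=(0,3,12)
Op 8: inc R2 by 1 -> R2=(0,3,13) value=16
Op 9: inc R2 by 4 -> R2=(0,3,17) value=20
Op 10: inc R2 by 2 -> R2=(0,3,19) value=22
Op 11: inc R2 by 3 -> R2=(0,3,22) value=25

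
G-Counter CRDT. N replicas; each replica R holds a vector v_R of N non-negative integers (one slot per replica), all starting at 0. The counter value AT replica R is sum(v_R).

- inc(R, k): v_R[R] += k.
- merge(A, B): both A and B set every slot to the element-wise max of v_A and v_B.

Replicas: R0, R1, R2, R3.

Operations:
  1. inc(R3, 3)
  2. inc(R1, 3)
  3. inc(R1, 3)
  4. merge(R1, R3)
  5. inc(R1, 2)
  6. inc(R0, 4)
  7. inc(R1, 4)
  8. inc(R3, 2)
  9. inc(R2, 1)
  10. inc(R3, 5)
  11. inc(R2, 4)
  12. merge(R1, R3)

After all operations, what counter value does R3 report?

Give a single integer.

Op 1: inc R3 by 3 -> R3=(0,0,0,3) value=3
Op 2: inc R1 by 3 -> R1=(0,3,0,0) value=3
Op 3: inc R1 by 3 -> R1=(0,6,0,0) value=6
Op 4: merge R1<->R3 -> R1=(0,6,0,3) R3=(0,6,0,3)
Op 5: inc R1 by 2 -> R1=(0,8,0,3) value=11
Op 6: inc R0 by 4 -> R0=(4,0,0,0) value=4
Op 7: inc R1 by 4 -> R1=(0,12,0,3) value=15
Op 8: inc R3 by 2 -> R3=(0,6,0,5) value=11
Op 9: inc R2 by 1 -> R2=(0,0,1,0) value=1
Op 10: inc R3 by 5 -> R3=(0,6,0,10) value=16
Op 11: inc R2 by 4 -> R2=(0,0,5,0) value=5
Op 12: merge R1<->R3 -> R1=(0,12,0,10) R3=(0,12,0,10)

Answer: 22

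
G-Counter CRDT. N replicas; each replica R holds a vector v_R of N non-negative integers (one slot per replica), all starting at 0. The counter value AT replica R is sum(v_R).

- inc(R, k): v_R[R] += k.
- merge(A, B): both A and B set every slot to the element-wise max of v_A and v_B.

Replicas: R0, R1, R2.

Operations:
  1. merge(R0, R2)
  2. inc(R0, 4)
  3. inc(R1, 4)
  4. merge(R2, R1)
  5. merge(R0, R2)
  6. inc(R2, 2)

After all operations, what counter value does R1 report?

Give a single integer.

Op 1: merge R0<->R2 -> R0=(0,0,0) R2=(0,0,0)
Op 2: inc R0 by 4 -> R0=(4,0,0) value=4
Op 3: inc R1 by 4 -> R1=(0,4,0) value=4
Op 4: merge R2<->R1 -> R2=(0,4,0) R1=(0,4,0)
Op 5: merge R0<->R2 -> R0=(4,4,0) R2=(4,4,0)
Op 6: inc R2 by 2 -> R2=(4,4,2) value=10

Answer: 4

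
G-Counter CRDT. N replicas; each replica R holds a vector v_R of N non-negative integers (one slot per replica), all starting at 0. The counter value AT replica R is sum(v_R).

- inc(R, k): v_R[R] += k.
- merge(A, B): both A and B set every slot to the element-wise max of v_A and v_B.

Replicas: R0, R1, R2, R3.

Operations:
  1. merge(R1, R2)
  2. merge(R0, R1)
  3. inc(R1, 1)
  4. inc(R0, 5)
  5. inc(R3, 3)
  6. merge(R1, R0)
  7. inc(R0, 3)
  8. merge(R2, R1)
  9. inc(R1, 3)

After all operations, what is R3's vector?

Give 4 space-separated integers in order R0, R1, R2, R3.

Answer: 0 0 0 3

Derivation:
Op 1: merge R1<->R2 -> R1=(0,0,0,0) R2=(0,0,0,0)
Op 2: merge R0<->R1 -> R0=(0,0,0,0) R1=(0,0,0,0)
Op 3: inc R1 by 1 -> R1=(0,1,0,0) value=1
Op 4: inc R0 by 5 -> R0=(5,0,0,0) value=5
Op 5: inc R3 by 3 -> R3=(0,0,0,3) value=3
Op 6: merge R1<->R0 -> R1=(5,1,0,0) R0=(5,1,0,0)
Op 7: inc R0 by 3 -> R0=(8,1,0,0) value=9
Op 8: merge R2<->R1 -> R2=(5,1,0,0) R1=(5,1,0,0)
Op 9: inc R1 by 3 -> R1=(5,4,0,0) value=9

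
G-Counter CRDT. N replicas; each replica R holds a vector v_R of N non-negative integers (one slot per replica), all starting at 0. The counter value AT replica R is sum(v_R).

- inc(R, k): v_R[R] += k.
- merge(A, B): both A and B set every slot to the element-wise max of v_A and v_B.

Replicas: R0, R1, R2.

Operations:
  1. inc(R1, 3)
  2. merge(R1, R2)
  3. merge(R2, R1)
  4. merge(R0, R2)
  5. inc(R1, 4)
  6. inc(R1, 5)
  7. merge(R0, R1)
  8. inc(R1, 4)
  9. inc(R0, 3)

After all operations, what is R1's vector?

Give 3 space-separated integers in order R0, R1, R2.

Answer: 0 16 0

Derivation:
Op 1: inc R1 by 3 -> R1=(0,3,0) value=3
Op 2: merge R1<->R2 -> R1=(0,3,0) R2=(0,3,0)
Op 3: merge R2<->R1 -> R2=(0,3,0) R1=(0,3,0)
Op 4: merge R0<->R2 -> R0=(0,3,0) R2=(0,3,0)
Op 5: inc R1 by 4 -> R1=(0,7,0) value=7
Op 6: inc R1 by 5 -> R1=(0,12,0) value=12
Op 7: merge R0<->R1 -> R0=(0,12,0) R1=(0,12,0)
Op 8: inc R1 by 4 -> R1=(0,16,0) value=16
Op 9: inc R0 by 3 -> R0=(3,12,0) value=15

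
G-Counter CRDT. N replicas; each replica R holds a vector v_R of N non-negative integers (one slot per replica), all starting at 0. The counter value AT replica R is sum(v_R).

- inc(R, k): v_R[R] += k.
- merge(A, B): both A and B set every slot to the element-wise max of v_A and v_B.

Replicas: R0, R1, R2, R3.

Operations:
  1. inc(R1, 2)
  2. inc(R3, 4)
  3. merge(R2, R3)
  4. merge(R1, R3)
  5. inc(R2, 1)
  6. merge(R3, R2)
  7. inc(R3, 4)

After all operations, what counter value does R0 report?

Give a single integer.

Op 1: inc R1 by 2 -> R1=(0,2,0,0) value=2
Op 2: inc R3 by 4 -> R3=(0,0,0,4) value=4
Op 3: merge R2<->R3 -> R2=(0,0,0,4) R3=(0,0,0,4)
Op 4: merge R1<->R3 -> R1=(0,2,0,4) R3=(0,2,0,4)
Op 5: inc R2 by 1 -> R2=(0,0,1,4) value=5
Op 6: merge R3<->R2 -> R3=(0,2,1,4) R2=(0,2,1,4)
Op 7: inc R3 by 4 -> R3=(0,2,1,8) value=11

Answer: 0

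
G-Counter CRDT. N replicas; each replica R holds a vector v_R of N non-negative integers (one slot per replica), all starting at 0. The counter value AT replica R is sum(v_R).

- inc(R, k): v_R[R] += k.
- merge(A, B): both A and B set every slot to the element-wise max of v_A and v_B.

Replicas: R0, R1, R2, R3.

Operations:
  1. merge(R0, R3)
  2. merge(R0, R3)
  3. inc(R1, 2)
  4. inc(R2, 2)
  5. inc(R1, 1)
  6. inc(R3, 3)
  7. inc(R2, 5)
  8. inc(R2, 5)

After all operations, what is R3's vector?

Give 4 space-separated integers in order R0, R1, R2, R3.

Op 1: merge R0<->R3 -> R0=(0,0,0,0) R3=(0,0,0,0)
Op 2: merge R0<->R3 -> R0=(0,0,0,0) R3=(0,0,0,0)
Op 3: inc R1 by 2 -> R1=(0,2,0,0) value=2
Op 4: inc R2 by 2 -> R2=(0,0,2,0) value=2
Op 5: inc R1 by 1 -> R1=(0,3,0,0) value=3
Op 6: inc R3 by 3 -> R3=(0,0,0,3) value=3
Op 7: inc R2 by 5 -> R2=(0,0,7,0) value=7
Op 8: inc R2 by 5 -> R2=(0,0,12,0) value=12

Answer: 0 0 0 3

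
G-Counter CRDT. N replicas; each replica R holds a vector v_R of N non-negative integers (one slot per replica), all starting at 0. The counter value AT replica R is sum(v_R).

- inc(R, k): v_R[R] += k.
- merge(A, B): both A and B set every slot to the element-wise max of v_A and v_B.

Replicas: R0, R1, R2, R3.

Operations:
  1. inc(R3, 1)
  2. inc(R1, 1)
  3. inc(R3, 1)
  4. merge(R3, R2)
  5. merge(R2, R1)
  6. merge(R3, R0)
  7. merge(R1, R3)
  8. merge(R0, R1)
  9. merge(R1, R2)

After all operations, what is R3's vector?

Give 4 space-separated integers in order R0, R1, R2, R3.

Answer: 0 1 0 2

Derivation:
Op 1: inc R3 by 1 -> R3=(0,0,0,1) value=1
Op 2: inc R1 by 1 -> R1=(0,1,0,0) value=1
Op 3: inc R3 by 1 -> R3=(0,0,0,2) value=2
Op 4: merge R3<->R2 -> R3=(0,0,0,2) R2=(0,0,0,2)
Op 5: merge R2<->R1 -> R2=(0,1,0,2) R1=(0,1,0,2)
Op 6: merge R3<->R0 -> R3=(0,0,0,2) R0=(0,0,0,2)
Op 7: merge R1<->R3 -> R1=(0,1,0,2) R3=(0,1,0,2)
Op 8: merge R0<->R1 -> R0=(0,1,0,2) R1=(0,1,0,2)
Op 9: merge R1<->R2 -> R1=(0,1,0,2) R2=(0,1,0,2)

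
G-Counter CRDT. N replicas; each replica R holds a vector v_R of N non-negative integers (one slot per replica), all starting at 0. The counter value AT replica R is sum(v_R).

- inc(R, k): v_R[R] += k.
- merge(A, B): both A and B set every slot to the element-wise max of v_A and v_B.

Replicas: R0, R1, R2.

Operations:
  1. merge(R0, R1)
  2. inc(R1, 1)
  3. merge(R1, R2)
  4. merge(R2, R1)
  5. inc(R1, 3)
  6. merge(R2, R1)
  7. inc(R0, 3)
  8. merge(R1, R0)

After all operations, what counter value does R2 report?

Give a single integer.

Op 1: merge R0<->R1 -> R0=(0,0,0) R1=(0,0,0)
Op 2: inc R1 by 1 -> R1=(0,1,0) value=1
Op 3: merge R1<->R2 -> R1=(0,1,0) R2=(0,1,0)
Op 4: merge R2<->R1 -> R2=(0,1,0) R1=(0,1,0)
Op 5: inc R1 by 3 -> R1=(0,4,0) value=4
Op 6: merge R2<->R1 -> R2=(0,4,0) R1=(0,4,0)
Op 7: inc R0 by 3 -> R0=(3,0,0) value=3
Op 8: merge R1<->R0 -> R1=(3,4,0) R0=(3,4,0)

Answer: 4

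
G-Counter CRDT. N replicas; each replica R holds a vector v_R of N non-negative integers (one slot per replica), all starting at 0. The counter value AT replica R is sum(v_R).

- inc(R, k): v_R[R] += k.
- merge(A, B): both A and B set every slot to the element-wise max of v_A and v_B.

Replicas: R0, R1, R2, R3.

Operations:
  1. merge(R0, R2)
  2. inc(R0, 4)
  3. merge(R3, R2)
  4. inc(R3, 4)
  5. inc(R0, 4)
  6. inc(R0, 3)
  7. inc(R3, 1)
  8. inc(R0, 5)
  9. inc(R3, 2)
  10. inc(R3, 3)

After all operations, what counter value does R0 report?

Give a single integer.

Answer: 16

Derivation:
Op 1: merge R0<->R2 -> R0=(0,0,0,0) R2=(0,0,0,0)
Op 2: inc R0 by 4 -> R0=(4,0,0,0) value=4
Op 3: merge R3<->R2 -> R3=(0,0,0,0) R2=(0,0,0,0)
Op 4: inc R3 by 4 -> R3=(0,0,0,4) value=4
Op 5: inc R0 by 4 -> R0=(8,0,0,0) value=8
Op 6: inc R0 by 3 -> R0=(11,0,0,0) value=11
Op 7: inc R3 by 1 -> R3=(0,0,0,5) value=5
Op 8: inc R0 by 5 -> R0=(16,0,0,0) value=16
Op 9: inc R3 by 2 -> R3=(0,0,0,7) value=7
Op 10: inc R3 by 3 -> R3=(0,0,0,10) value=10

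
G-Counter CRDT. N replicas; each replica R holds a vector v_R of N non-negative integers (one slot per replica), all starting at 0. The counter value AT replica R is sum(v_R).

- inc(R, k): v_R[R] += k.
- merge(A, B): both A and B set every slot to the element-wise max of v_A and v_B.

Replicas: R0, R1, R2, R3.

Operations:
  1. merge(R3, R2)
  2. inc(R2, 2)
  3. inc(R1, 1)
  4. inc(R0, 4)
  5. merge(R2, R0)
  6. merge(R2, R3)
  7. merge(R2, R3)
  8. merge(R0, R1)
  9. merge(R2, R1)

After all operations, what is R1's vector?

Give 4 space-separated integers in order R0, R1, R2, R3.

Answer: 4 1 2 0

Derivation:
Op 1: merge R3<->R2 -> R3=(0,0,0,0) R2=(0,0,0,0)
Op 2: inc R2 by 2 -> R2=(0,0,2,0) value=2
Op 3: inc R1 by 1 -> R1=(0,1,0,0) value=1
Op 4: inc R0 by 4 -> R0=(4,0,0,0) value=4
Op 5: merge R2<->R0 -> R2=(4,0,2,0) R0=(4,0,2,0)
Op 6: merge R2<->R3 -> R2=(4,0,2,0) R3=(4,0,2,0)
Op 7: merge R2<->R3 -> R2=(4,0,2,0) R3=(4,0,2,0)
Op 8: merge R0<->R1 -> R0=(4,1,2,0) R1=(4,1,2,0)
Op 9: merge R2<->R1 -> R2=(4,1,2,0) R1=(4,1,2,0)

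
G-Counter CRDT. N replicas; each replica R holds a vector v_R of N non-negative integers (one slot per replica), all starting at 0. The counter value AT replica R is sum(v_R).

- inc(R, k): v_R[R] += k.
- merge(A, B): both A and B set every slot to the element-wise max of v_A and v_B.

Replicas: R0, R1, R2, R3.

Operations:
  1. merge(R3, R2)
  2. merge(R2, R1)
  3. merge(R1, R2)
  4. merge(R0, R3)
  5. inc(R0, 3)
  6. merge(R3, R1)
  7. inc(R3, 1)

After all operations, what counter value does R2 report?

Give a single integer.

Answer: 0

Derivation:
Op 1: merge R3<->R2 -> R3=(0,0,0,0) R2=(0,0,0,0)
Op 2: merge R2<->R1 -> R2=(0,0,0,0) R1=(0,0,0,0)
Op 3: merge R1<->R2 -> R1=(0,0,0,0) R2=(0,0,0,0)
Op 4: merge R0<->R3 -> R0=(0,0,0,0) R3=(0,0,0,0)
Op 5: inc R0 by 3 -> R0=(3,0,0,0) value=3
Op 6: merge R3<->R1 -> R3=(0,0,0,0) R1=(0,0,0,0)
Op 7: inc R3 by 1 -> R3=(0,0,0,1) value=1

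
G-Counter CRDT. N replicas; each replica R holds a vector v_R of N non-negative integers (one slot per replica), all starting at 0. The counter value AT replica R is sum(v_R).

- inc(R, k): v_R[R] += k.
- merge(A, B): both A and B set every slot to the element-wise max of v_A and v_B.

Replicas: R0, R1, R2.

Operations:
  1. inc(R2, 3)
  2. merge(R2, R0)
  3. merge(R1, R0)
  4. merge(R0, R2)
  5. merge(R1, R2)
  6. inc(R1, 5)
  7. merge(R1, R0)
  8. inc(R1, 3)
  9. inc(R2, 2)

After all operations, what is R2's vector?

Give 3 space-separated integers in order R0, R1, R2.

Answer: 0 0 5

Derivation:
Op 1: inc R2 by 3 -> R2=(0,0,3) value=3
Op 2: merge R2<->R0 -> R2=(0,0,3) R0=(0,0,3)
Op 3: merge R1<->R0 -> R1=(0,0,3) R0=(0,0,3)
Op 4: merge R0<->R2 -> R0=(0,0,3) R2=(0,0,3)
Op 5: merge R1<->R2 -> R1=(0,0,3) R2=(0,0,3)
Op 6: inc R1 by 5 -> R1=(0,5,3) value=8
Op 7: merge R1<->R0 -> R1=(0,5,3) R0=(0,5,3)
Op 8: inc R1 by 3 -> R1=(0,8,3) value=11
Op 9: inc R2 by 2 -> R2=(0,0,5) value=5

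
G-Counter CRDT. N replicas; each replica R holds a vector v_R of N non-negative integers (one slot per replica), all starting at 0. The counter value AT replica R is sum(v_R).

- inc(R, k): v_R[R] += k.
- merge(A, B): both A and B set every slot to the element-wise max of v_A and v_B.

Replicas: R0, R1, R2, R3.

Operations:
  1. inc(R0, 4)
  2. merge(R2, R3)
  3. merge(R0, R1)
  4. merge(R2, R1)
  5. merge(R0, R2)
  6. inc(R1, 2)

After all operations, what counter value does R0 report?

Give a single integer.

Op 1: inc R0 by 4 -> R0=(4,0,0,0) value=4
Op 2: merge R2<->R3 -> R2=(0,0,0,0) R3=(0,0,0,0)
Op 3: merge R0<->R1 -> R0=(4,0,0,0) R1=(4,0,0,0)
Op 4: merge R2<->R1 -> R2=(4,0,0,0) R1=(4,0,0,0)
Op 5: merge R0<->R2 -> R0=(4,0,0,0) R2=(4,0,0,0)
Op 6: inc R1 by 2 -> R1=(4,2,0,0) value=6

Answer: 4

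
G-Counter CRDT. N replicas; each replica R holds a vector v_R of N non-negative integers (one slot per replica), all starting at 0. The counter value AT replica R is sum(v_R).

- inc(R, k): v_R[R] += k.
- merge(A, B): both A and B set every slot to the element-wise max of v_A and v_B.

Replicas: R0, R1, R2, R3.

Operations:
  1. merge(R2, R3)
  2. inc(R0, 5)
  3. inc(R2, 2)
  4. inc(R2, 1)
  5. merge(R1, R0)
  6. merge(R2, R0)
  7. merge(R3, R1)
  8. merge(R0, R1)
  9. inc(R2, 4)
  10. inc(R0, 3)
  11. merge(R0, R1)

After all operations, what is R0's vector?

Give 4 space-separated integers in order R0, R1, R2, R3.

Answer: 8 0 3 0

Derivation:
Op 1: merge R2<->R3 -> R2=(0,0,0,0) R3=(0,0,0,0)
Op 2: inc R0 by 5 -> R0=(5,0,0,0) value=5
Op 3: inc R2 by 2 -> R2=(0,0,2,0) value=2
Op 4: inc R2 by 1 -> R2=(0,0,3,0) value=3
Op 5: merge R1<->R0 -> R1=(5,0,0,0) R0=(5,0,0,0)
Op 6: merge R2<->R0 -> R2=(5,0,3,0) R0=(5,0,3,0)
Op 7: merge R3<->R1 -> R3=(5,0,0,0) R1=(5,0,0,0)
Op 8: merge R0<->R1 -> R0=(5,0,3,0) R1=(5,0,3,0)
Op 9: inc R2 by 4 -> R2=(5,0,7,0) value=12
Op 10: inc R0 by 3 -> R0=(8,0,3,0) value=11
Op 11: merge R0<->R1 -> R0=(8,0,3,0) R1=(8,0,3,0)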